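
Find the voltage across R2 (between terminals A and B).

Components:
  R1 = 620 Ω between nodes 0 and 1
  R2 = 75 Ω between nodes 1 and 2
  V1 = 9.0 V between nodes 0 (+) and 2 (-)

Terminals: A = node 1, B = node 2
R1 and R2 are in series across V1 (node 0 → node 1 → node 2), and the output A–B is taken across R2, so this is a voltage divider.
Series current: I = V1/(R1 + R2) = 9/(620 + 75) = 9/695 = 0.01295 A
V_R2 = I × R2 = V1 × R2/(R1 + R2) = 9 × 75/695 = 0.9712 V

Final answer: 0.9712 V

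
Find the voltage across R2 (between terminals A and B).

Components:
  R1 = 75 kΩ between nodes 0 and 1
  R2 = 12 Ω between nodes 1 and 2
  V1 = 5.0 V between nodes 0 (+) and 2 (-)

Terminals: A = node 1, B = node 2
R1 and R2 are in series across V1 (node 0 → node 1 → node 2), and the output A–B is taken across R2, so this is a voltage divider.
Series current: I = V1/(R1 + R2) = 5/(75000 + 12) = 5/75010 = 0.00006666 A
V_R2 = I × R2 = V1 × R2/(R1 + R2) = 5 × 12/75010 = 0.0007999 V

Final answer: 0.0007999 V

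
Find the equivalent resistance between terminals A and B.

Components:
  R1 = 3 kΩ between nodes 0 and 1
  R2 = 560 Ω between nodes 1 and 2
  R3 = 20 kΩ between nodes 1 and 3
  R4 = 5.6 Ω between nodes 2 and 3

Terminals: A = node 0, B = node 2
Reduce the network between node 0 (A) and node 2 (B) by series/parallel combination:
  Rs1 = R3 + R4 (series, joined only at node 3) = 20000 + 5.6 = 20010 Ω
  Rp1 = R2 ‖ Rs1 (parallel, both between nodes 1 and 2) = 1/(1/560 + 1/20010) = 544.8 Ω
  Rs2 = R1 + Rp1 (series, joined only at node 1) = 3000 + 544.8 = 3545 Ω
R_eq = 3.545 kΩ

Final answer: 3.545 kΩ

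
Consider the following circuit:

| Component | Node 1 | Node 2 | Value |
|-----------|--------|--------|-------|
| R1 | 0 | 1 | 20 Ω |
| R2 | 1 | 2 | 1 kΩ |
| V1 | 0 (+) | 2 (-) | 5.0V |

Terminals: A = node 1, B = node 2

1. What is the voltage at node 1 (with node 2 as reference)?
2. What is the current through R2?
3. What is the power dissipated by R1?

Nodal analysis, taking node 2 as the 0 V reference.
Source V1 fixes V_0 = 5 V.
KCL at each unknown node (sum of currents leaving = 0; resistances in Ω):
  Node 1: (V_1 - 5)/20 + (V_1 - 0)/1000 = 0
Collecting terms: 0.051 × V_1 = 0.25  =>  V_1 = 4.902 V
Part 1:
  Read off the nodal solution: V_1 = 4.902 V
Part 2:
  I_R2 = (V_1 - V_2)/R2 = (4.902 - 0)/1000 = 0.004902 A
  Magnitude: I_R2 = 0.004902 A
Part 3:
  I_R1 = (V_0 - V_1)/R1 = (5 - 4.902)/20 = 0.004902 A
  P_R1 = I_R1² × R1 = (0.004902)² × 20 = 0.0004806 W

Final answers:
1. V_1 = 4.902 V
2. I_R2 = 0.004902 A
3. P_R1 = 0.0004806 W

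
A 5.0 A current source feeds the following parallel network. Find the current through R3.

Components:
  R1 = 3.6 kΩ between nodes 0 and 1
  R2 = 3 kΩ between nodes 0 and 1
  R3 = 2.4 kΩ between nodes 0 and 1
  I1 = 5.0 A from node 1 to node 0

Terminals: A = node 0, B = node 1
All resistors sit directly between nodes 0 and 1, so they are in parallel and share one voltage V; the full source current 5 A splits among them.
1/R_par = 1/3600 + 1/3000 + 1/2400 = 0.001028 S  =>  R_par = 973 Ω
V = I × R_par = 5 × 973 = 4865 V
I_R3 = V/R3 = 4865/2400 = 2.027 A

Final answer: 2.027 A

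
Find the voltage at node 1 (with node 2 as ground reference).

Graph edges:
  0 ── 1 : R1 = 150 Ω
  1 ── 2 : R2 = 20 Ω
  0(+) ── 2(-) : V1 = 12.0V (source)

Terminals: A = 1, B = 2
Nodal analysis, taking node 2 as the 0 V reference.
Source V1 fixes V_0 = 12 V.
KCL at each unknown node (sum of currents leaving = 0; resistances in Ω):
  Node 1: (V_1 - 12)/150 + (V_1 - 0)/20 = 0
Collecting terms: 0.05667 × V_1 = 0.08  =>  V_1 = 1.412 V
The requested potential is V_1 = 1.412 V.

Final answer: V_1 = 1.412 V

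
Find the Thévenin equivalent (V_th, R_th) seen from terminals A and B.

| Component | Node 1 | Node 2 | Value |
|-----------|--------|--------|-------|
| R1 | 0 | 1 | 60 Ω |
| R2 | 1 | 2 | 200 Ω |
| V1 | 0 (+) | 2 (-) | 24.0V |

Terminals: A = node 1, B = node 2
Step 1 — V_th is the open-circuit voltage V_A - V_B (nothing connected across the terminals).
Nodal analysis, taking node 2 as the 0 V reference.
Source V1 fixes V_0 = 24 V.
KCL at each unknown node (sum of currents leaving = 0; resistances in Ω):
  Node 1: (V_1 - 24)/60 + (V_1 - 0)/200 = 0
Collecting terms: 0.02167 × V_1 = 0.4  =>  V_1 = 18.46 V
V_th = V_1 - V_2 = 18.46 - 0 = 18.46 V
Step 2 — R_th: zero the source — replace V1 by a short circuit (node 2 merges into node 0) — and find the resistance seen between A (node 1) and B (node 0).
Reduce the network between node 1 (A) and node 0 (B) by series/parallel combination:
  Rp1 = R1 ‖ R2 (parallel, both between nodes 0 and 1) = 1/(1/60 + 1/200) = 46.15 Ω
R_th = 46.15 Ω

Final answer: V_th = 18.46 V, R_th = 46.15 Ω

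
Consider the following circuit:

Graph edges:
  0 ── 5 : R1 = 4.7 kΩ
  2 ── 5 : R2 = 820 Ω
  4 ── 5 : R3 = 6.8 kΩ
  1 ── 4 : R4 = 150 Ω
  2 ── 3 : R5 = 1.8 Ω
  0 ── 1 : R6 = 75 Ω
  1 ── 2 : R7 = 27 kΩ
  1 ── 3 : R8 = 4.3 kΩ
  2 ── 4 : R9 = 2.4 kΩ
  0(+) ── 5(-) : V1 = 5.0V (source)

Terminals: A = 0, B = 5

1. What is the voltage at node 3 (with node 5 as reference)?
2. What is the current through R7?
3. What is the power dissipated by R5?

Nodal analysis, taking node 5 as the 0 V reference.
Source V1 fixes V_0 = 5 V.
KCL at each unknown node (sum of currents leaving = 0; resistances in Ω):
  Node 1: (V_1 - V_4)/150 + (V_1 - 5)/75 + (V_1 - V_2)/27000 + (V_1 - V_3)/4300 = 0
  Node 2: (V_2 - 0)/820 + (V_2 - V_3)/1.8 + (V_2 - V_1)/27000 + (V_2 - V_4)/2400 = 0
  Node 3: (V_3 - V_2)/1.8 + (V_3 - V_1)/4300 = 0
  Node 4: (V_4 - 0)/6800 + (V_4 - V_1)/150 + (V_4 - V_2)/2400 = 0
Collecting terms (coefficients in siemens):
  0.02027·V_1 - 0.00003704·V_2 - 0.0002326·V_3 - 0.006667·V_4 = 0.06667
  0.5572·V_2 - 0.00003704·V_1 - 0.5556·V_3 - 0.0004167·V_4 = 0
  0.5558·V_3 - 0.0002326·V_1 - 0.5556·V_2 = 0
  0.00723·V_4 - 0.006667·V_1 - 0.0004167·V_2 = 0
Solving these 4 simultaneous equations (Gaussian elimination) gives:
  V_1 = 4.798 V, V_2 = 1.667 V, V_3 = 1.668 V, V_4 = 4.52 V
Part 1:
  Read off the nodal solution: V_3 = 1.668 V
Part 2:
  I_R7 = (V_1 - V_2)/R7 = (4.798 - 1.667)/27000 = 0.000116 A
  Magnitude: I_R7 = 0.000116 A
Part 3:
  I_R5 = (V_2 - V_3)/R5 = (1.667 - 1.668)/1.8 = -0.0007278 A
  P_R5 = I_R5² × R5 = (-0.0007278)² × 1.8 = 0.0000009535 W

Final answers:
1. V_3 = 1.668 V
2. I_R7 = 0.000116 A
3. P_R5 = 9.535e-07 W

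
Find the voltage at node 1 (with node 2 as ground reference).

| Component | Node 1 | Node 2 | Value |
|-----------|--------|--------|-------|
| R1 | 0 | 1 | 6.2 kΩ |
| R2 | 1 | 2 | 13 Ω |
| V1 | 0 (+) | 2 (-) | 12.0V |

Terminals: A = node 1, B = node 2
Nodal analysis, taking node 2 as the 0 V reference.
Source V1 fixes V_0 = 12 V.
KCL at each unknown node (sum of currents leaving = 0; resistances in Ω):
  Node 1: (V_1 - 12)/6200 + (V_1 - 0)/13 = 0
Collecting terms: 0.07708 × V_1 = 0.001935  =>  V_1 = 0.02511 V
The requested potential is V_1 = 0.02511 V.

Final answer: V_1 = 0.02511 V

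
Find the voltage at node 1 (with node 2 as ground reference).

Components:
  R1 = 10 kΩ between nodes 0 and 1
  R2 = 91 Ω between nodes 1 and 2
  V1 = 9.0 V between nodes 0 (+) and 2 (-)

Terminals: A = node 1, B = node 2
Nodal analysis, taking node 2 as the 0 V reference.
Source V1 fixes V_0 = 9 V.
KCL at each unknown node (sum of currents leaving = 0; resistances in Ω):
  Node 1: (V_1 - 9)/10000 + (V_1 - 0)/91 = 0
Collecting terms: 0.01109 × V_1 = 0.0009  =>  V_1 = 0.08116 V
The requested potential is V_1 = 0.08116 V.

Final answer: V_1 = 0.08116 V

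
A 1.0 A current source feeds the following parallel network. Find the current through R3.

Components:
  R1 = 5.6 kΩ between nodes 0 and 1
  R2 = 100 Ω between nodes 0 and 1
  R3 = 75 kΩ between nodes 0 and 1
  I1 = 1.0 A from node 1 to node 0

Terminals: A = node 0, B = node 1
All resistors sit directly between nodes 0 and 1, so they are in parallel and share one voltage V; the full source current 1 A splits among them.
1/R_par = 1/5600 + 1/100 + 1/75000 = 0.01019 S  =>  R_par = 98.12 Ω
V = I × R_par = 1 × 98.12 = 98.12 V
I_R3 = V/R3 = 98.12/75000 = 0.001308 A

Final answer: 0.001308 A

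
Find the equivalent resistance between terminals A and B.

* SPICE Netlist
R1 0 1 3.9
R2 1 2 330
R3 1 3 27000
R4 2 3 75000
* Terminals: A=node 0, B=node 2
Reduce the network between node 0 (A) and node 2 (B) by series/parallel combination:
  Rs1 = R3 + R4 (series, joined only at node 3) = 27000 + 75000 = 102000 Ω
  Rp1 = R2 ‖ Rs1 (parallel, both between nodes 1 and 2) = 1/(1/330 + 1/102000) = 328.9 Ω
  Rs2 = R1 + Rp1 (series, joined only at node 1) = 3.9 + 328.9 = 332.8 Ω
R_eq = 332.8 Ω

Final answer: 332.8 Ω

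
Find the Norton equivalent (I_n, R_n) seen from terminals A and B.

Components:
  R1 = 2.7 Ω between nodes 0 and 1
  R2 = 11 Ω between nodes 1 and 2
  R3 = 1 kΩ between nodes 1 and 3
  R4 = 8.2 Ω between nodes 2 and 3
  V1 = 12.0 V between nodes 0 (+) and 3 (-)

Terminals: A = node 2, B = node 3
Find the Thévenin equivalent first; then I_n = V_th/R_th and R_n = R_th.
Step 1 — V_th is the open-circuit voltage V_A - V_B (nothing connected across the terminals).
Nodal analysis, taking node 3 as the 0 V reference.
Source V1 fixes V_0 = 12 V.
KCL at each unknown node (sum of currents leaving = 0; resistances in Ω):
  Node 1: (V_1 - 12)/2.7 + (V_1 - V_2)/11 + (V_1 - 0)/1000 = 0
  Node 2: (V_2 - V_1)/11 + (V_2 - 0)/8.2 = 0
Collecting terms (coefficients in siemens):
  0.4623·V_1 - 0.09091·V_2 = 4.444
  0.2129·V_2 - 0.09091·V_1 = 0
Determinant D = (0.4623)(0.2129) - (-0.09091)(-0.09091) = 0.09014
V_1 = [(4.444)(0.2129) - (-0.09091)(0)]/D = 10.5 V
V_2 = [(0.4623)(0) - (4.444)(-0.09091)]/D = 4.483 V
V_th = V_2 - V_3 = 4.483 - 0 = 4.483 V
Step 2 — R_th: zero the source — replace V1 by a short circuit (node 3 merges into node 0) — and find the resistance seen between A (node 2) and B (node 0).
Reduce the network between node 2 (A) and node 0 (B) by series/parallel combination:
  Rp1 = R1 ‖ R3 (parallel, both between nodes 0 and 1) = 1/(1/2.7 + 1/1000) = 2.693 Ω
  Rs1 = R2 + Rp1 (series, joined only at node 1) = 11 + 2.693 = 13.69 Ω
  Rp2 = R4 ‖ Rs1 (parallel, both between nodes 0 and 2) = 1/(1/8.2 + 1/13.69) = 5.129 Ω
R_th = 5.129 Ω
I_n = V_th/R_th = 4.483/5.129 = 0.874 A, and R_n = R_th = 5.129 Ω

Final answer: I_n = 0.874 A, R_n = 5.129 Ω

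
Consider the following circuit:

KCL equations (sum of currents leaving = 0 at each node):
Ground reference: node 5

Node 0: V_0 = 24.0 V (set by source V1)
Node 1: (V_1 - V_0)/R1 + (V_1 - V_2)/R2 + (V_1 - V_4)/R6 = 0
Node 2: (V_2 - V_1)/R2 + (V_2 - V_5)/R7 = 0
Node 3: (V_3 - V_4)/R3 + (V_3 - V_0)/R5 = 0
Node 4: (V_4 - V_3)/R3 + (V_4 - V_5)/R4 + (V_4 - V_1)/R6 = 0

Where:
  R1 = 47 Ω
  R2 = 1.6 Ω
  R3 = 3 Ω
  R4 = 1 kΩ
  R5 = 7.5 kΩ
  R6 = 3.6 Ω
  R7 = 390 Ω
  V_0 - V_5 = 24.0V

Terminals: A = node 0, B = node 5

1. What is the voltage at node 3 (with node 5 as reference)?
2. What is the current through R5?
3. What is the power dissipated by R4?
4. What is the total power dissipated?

Nodal analysis, taking node 5 as the 0 V reference.
Source V1 fixes V_0 = 24 V.
KCL at each unknown node (sum of currents leaving = 0; resistances in Ω):
  Node 1: (V_1 - 24)/47 + (V_1 - V_2)/1.6 + (V_1 - V_4)/3.6 = 0
  Node 2: (V_2 - V_1)/1.6 + (V_2 - 0)/390 = 0
  Node 3: (V_3 - V_4)/3 + (V_3 - 24)/7500 = 0
  Node 4: (V_4 - V_3)/3 + (V_4 - 0)/1000 + (V_4 - V_1)/3.6 = 0
Collecting terms (coefficients in siemens):
  0.9241·V_1 - 0.625·V_2 - 0.2778·V_4 = 0.5106
  0.6276·V_2 - 0.625·V_1 = 0
  0.3335·V_3 - 0.3333·V_4 = 0.0032
  0.6121·V_4 - 0.2778·V_1 - 0.3333·V_3 = 0
Solving these 4 simultaneous equations (Gaussian elimination) gives:
  V_1 = 20.59 V, V_2 = 20.5 V, V_3 = 20.52 V, V_4 = 20.51 V
Part 1:
  Read off the nodal solution: V_3 = 20.52 V
Part 2:
  I_R5 = (V_0 - V_3)/R5 = (24 - 20.52)/7500 = 0.0004645 A
  Magnitude: I_R5 = 0.0004645 A
Part 3:
  I_R4 = (V_4 - V_5)/R4 = (20.51 - 0)/1000 = 0.02051 A
  P_R4 = I_R4² × R4 = (0.02051)² × 1000 = 0.4208 W
Part 4:
  Power in each resistor, P = (ΔV)²/R:
    P_R1 = (24 - 20.59)²/47 = 0.2479 W
    P_R2 = (20.59 - 20.5)²/1.6 = 0.004422 W
    P_R3 = (20.52 - 20.51)²/3 = 0.0000006474 W
    P_R4 = (20.51 - 0)²/1000 = 0.4208 W
    P_R5 = (24 - 20.52)²/7500 = 0.001618 W
    P_R6 = (20.59 - 20.51)²/3.6 = 0.001447 W
    P_R7 = (20.5 - 0)²/390 = 1.078 W
  P_total = P_R1 + P_R2 + P_R3 + P_R4 + P_R5 + P_R6 + P_R7 = 1.754 W

Final answers:
1. V_3 = 20.52 V
2. I_R5 = 0.0004645 A
3. P_R4 = 0.4208 W
4. P_total = 1.754 W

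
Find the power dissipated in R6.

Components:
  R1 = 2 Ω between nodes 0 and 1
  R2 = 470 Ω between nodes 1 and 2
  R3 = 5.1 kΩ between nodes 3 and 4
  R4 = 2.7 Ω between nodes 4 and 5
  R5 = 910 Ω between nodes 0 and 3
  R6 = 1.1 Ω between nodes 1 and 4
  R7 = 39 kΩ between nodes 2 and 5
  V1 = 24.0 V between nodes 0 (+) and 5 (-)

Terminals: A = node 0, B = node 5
Nodal analysis, taking node 5 as the 0 V reference.
Source V1 fixes V_0 = 24 V.
KCL at each unknown node (sum of currents leaving = 0; resistances in Ω):
  Node 1: (V_1 - 24)/2 + (V_1 - V_2)/470 + (V_1 - V_4)/1.1 = 0
  Node 2: (V_2 - V_1)/470 + (V_2 - 0)/39000 = 0
  Node 3: (V_3 - V_4)/5100 + (V_3 - 24)/910 = 0
  Node 4: (V_4 - V_3)/5100 + (V_4 - 0)/2.7 + (V_4 - V_1)/1.1 = 0
Collecting terms (coefficients in siemens):
  1.411·V_1 - 0.002128·V_2 - 0.9091·V_4 = 12
  0.002153·V_2 - 0.002128·V_1 = 0
  0.001295·V_3 - 0.0001961·V_4 = 0.02637
  1.28·V_4 - 0.9091·V_1 - 0.0001961·V_3 = 0
Solving these 4 simultaneous equations (Gaussian elimination) gives:
  V_1 = 15.73 V, V_2 = 15.54 V, V_3 = 22.06 V, V_4 = 11.18 V
I_R6 = (V_1 - V_4)/R6 = (15.73 - 11.18)/1.1 = 4.137 A
P_R6 = I_R6² × R6 = (4.137)² × 1.1 = 18.82 W

Final answer: 18.82 W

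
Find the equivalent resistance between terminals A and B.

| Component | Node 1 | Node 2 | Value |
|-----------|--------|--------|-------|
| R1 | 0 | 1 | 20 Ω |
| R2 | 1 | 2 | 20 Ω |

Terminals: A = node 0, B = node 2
Reduce the network between node 0 (A) and node 2 (B) by series/parallel combination:
  Rs1 = R1 + R2 (series, joined only at node 1) = 20 + 20 = 40 Ω
R_eq = 40 Ω

Final answer: 40 Ω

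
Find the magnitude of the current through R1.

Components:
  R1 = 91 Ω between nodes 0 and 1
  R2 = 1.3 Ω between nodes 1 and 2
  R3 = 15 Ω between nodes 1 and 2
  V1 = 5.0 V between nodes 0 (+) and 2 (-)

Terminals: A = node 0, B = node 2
Nodal analysis, taking node 2 as the 0 V reference.
Source V1 fixes V_0 = 5 V.
KCL at each unknown node (sum of currents leaving = 0; resistances in Ω):
  Node 1: (V_1 - 5)/91 + (V_1 - 0)/1.3 + (V_1 - 0)/15 = 0
Collecting terms: 0.8469 × V_1 = 0.05495  =>  V_1 = 0.06488 V
I_R1 = (V_0 - V_1)/R1 = (5 - 0.06488)/91 = 0.05423 A
|I_R1| = 0.05423 A

Final answer: |I_R1| = 0.05423 A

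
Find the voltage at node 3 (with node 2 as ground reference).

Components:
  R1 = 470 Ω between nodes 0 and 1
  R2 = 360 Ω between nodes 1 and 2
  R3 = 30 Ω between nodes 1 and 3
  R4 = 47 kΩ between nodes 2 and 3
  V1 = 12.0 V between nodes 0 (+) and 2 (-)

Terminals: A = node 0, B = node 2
Nodal analysis, taking node 2 as the 0 V reference.
Source V1 fixes V_0 = 12 V.
KCL at each unknown node (sum of currents leaving = 0; resistances in Ω):
  Node 1: (V_1 - 12)/470 + (V_1 - 0)/360 + (V_1 - V_3)/30 = 0
  Node 3: (V_3 - V_1)/30 + (V_3 - 0)/47000 = 0
Collecting terms (coefficients in siemens):
  0.03824·V_1 - 0.03333·V_3 = 0.02553
  0.03335·V_3 - 0.03333·V_1 = 0
Determinant D = (0.03824)(0.03335) - (-0.03333)(-0.03333) = 0.0001643
V_1 = [(0.02553)(0.03335) - (-0.03333)(0)]/D = 5.182 V
V_3 = [(0.03824)(0) - (0.02553)(-0.03333)]/D = 5.179 V
The requested potential is V_3 = 5.179 V.

Final answer: V_3 = 5.179 V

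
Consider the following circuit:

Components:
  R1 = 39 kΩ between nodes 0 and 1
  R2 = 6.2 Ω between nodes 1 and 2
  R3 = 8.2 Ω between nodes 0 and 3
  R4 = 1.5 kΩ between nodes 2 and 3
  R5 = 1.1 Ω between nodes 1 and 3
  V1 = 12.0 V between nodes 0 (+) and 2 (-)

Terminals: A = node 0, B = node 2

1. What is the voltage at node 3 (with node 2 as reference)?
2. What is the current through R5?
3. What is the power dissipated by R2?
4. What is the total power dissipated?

Nodal analysis, taking node 2 as the 0 V reference.
Source V1 fixes V_0 = 12 V.
KCL at each unknown node (sum of currents leaving = 0; resistances in Ω):
  Node 1: (V_1 - 12)/39000 + (V_1 - 0)/6.2 + (V_1 - V_3)/1.1 = 0
  Node 3: (V_3 - 12)/8.2 + (V_3 - 0)/1500 + (V_3 - V_1)/1.1 = 0
Collecting terms (coefficients in siemens):
  1.07·V_1 - 0.9091·V_3 = 0.0003077
  1.032·V_3 - 0.9091·V_1 = 1.463
Determinant D = (1.07)(1.032) - (-0.9091)(-0.9091) = 0.2779
V_1 = [(0.0003077)(1.032) - (-0.9091)(1.463)]/D = 4.788 V
V_3 = [(1.07)(1.463) - (0.0003077)(-0.9091)]/D = 5.638 V
Part 1:
  Read off the nodal solution: V_3 = 5.638 V
Part 2:
  I_R5 = (V_1 - V_3)/R5 = (4.788 - 5.638)/1.1 = -0.7721 A
  Magnitude: I_R5 = 0.7721 A
Part 3:
  I_R2 = (V_1 - V_2)/R2 = (4.788 - 0)/6.2 = 0.7723 A
  P_R2 = I_R2² × R2 = (0.7723)² × 6.2 = 3.698 W
Part 4:
  Power in each resistor, P = (ΔV)²/R:
    P_R1 = (12 - 4.788)²/39000 = 0.001334 W
    P_R2 = (4.788 - 0)²/6.2 = 3.698 W
    P_R3 = (12 - 5.638)²/8.2 = 4.936 W
    P_R4 = (0 - 5.638)²/1500 = 0.02119 W
    P_R5 = (4.788 - 5.638)²/1.1 = 0.6558 W
  P_total = P_R1 + P_R2 + P_R3 + P_R4 + P_R5 = 9.313 W

Final answers:
1. V_3 = 5.638 V
2. I_R5 = 0.7721 A
3. P_R2 = 3.698 W
4. P_total = 9.313 W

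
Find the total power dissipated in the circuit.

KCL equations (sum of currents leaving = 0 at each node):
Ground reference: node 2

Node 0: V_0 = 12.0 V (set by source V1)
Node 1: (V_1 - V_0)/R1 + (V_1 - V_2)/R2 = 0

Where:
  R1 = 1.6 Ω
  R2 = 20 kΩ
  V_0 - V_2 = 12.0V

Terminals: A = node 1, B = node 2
Nodal analysis, taking node 2 as the 0 V reference.
Source V1 fixes V_0 = 12 V.
KCL at each unknown node (sum of currents leaving = 0; resistances in Ω):
  Node 1: (V_1 - 12)/1.6 + (V_1 - 0)/20000 = 0
Collecting terms: 0.625 × V_1 = 7.5  =>  V_1 = 12 V
Power in each resistor, P = (ΔV)²/R:
  P_R1 = (12 - 12)²/1.6 = 0.0000005759 W
  P_R2 = (12 - 0)²/20000 = 0.007199 W
P_total = P_R1 + P_R2 = 0.007199 W

Final answer: 0.007199 W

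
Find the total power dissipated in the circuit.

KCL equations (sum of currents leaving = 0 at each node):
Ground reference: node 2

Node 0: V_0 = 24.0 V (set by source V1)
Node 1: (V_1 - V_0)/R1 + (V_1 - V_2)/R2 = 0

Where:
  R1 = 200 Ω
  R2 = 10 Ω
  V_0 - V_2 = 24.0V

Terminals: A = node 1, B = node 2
Nodal analysis, taking node 2 as the 0 V reference.
Source V1 fixes V_0 = 24 V.
KCL at each unknown node (sum of currents leaving = 0; resistances in Ω):
  Node 1: (V_1 - 24)/200 + (V_1 - 0)/10 = 0
Collecting terms: 0.105 × V_1 = 0.12  =>  V_1 = 1.143 V
Power in each resistor, P = (ΔV)²/R:
  P_R1 = (24 - 1.143)²/200 = 2.612 W
  P_R2 = (1.143 - 0)²/10 = 0.1306 W
P_total = P_R1 + P_R2 = 2.743 W

Final answer: 2.743 W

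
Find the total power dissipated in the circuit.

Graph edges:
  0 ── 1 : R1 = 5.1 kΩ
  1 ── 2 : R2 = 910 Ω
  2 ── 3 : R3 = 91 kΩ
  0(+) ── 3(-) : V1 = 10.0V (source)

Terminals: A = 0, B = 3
Nodal analysis, taking node 3 as the 0 V reference.
Source V1 fixes V_0 = 10 V.
KCL at each unknown node (sum of currents leaving = 0; resistances in Ω):
  Node 1: (V_1 - 10)/5100 + (V_1 - V_2)/910 = 0
  Node 2: (V_2 - V_1)/910 + (V_2 - 0)/91000 = 0
Collecting terms (coefficients in siemens):
  0.001295·V_1 - 0.001099·V_2 = 0.001961
  0.00111·V_2 - 0.001099·V_1 = 0
Determinant D = (0.001295)(0.00111) - (-0.001099)(-0.001099) = 0.0000002297
V_1 = [(0.001961)(0.00111) - (-0.001099)(0)]/D = 9.474 V
V_2 = [(0.001295)(0) - (0.001961)(-0.001099)]/D = 9.38 V
Power in each resistor, P = (ΔV)²/R:
  P_R1 = (10 - 9.474)²/5100 = 0.00005419 W
  P_R2 = (9.474 - 9.38)²/910 = 0.00000967 W
  P_R3 = (9.38 - 0)²/91000 = 0.000967 W
P_total = P_R1 + P_R2 + P_R3 = 0.001031 W

Final answer: 0.001031 W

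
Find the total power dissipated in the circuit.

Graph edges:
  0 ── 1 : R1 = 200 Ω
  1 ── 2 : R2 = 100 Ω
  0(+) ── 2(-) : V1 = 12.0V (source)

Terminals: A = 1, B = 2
Nodal analysis, taking node 2 as the 0 V reference.
Source V1 fixes V_0 = 12 V.
KCL at each unknown node (sum of currents leaving = 0; resistances in Ω):
  Node 1: (V_1 - 12)/200 + (V_1 - 0)/100 = 0
Collecting terms: 0.015 × V_1 = 0.06  =>  V_1 = 4 V
Power in each resistor, P = (ΔV)²/R:
  P_R1 = (12 - 4)²/200 = 0.32 W
  P_R2 = (4 - 0)²/100 = 0.16 W
P_total = P_R1 + P_R2 = 0.48 W

Final answer: 0.48 W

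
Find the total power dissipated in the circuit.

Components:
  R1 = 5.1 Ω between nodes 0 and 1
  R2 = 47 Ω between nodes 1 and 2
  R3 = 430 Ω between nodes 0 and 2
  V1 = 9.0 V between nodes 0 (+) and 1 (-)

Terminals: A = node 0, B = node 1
Nodal analysis, taking node 1 as the 0 V reference.
Source V1 fixes V_0 = 9 V.
KCL at each unknown node (sum of currents leaving = 0; resistances in Ω):
  Node 2: (V_2 - 0)/47 + (V_2 - 9)/430 = 0
Collecting terms: 0.0236 × V_2 = 0.02093  =>  V_2 = 0.8868 V
Power in each resistor, P = (ΔV)²/R:
  P_R1 = (9 - 0)²/5.1 = 15.88 W
  P_R2 = (0 - 0.8868)²/47 = 0.01673 W
  P_R3 = (9 - 0.8868)²/430 = 0.1531 W
P_total = P_R1 + P_R2 + P_R3 = 16.05 W

Final answer: 16.05 W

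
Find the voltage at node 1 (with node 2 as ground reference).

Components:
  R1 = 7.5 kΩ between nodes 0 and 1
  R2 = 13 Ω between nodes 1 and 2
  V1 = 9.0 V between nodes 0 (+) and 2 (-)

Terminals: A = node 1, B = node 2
Nodal analysis, taking node 2 as the 0 V reference.
Source V1 fixes V_0 = 9 V.
KCL at each unknown node (sum of currents leaving = 0; resistances in Ω):
  Node 1: (V_1 - 9)/7500 + (V_1 - 0)/13 = 0
Collecting terms: 0.07706 × V_1 = 0.0012  =>  V_1 = 0.01557 V
The requested potential is V_1 = 0.01557 V.

Final answer: V_1 = 0.01557 V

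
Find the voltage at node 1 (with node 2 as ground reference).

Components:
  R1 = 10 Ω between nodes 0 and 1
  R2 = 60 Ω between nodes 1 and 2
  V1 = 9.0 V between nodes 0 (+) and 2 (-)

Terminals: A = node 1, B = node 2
Nodal analysis, taking node 2 as the 0 V reference.
Source V1 fixes V_0 = 9 V.
KCL at each unknown node (sum of currents leaving = 0; resistances in Ω):
  Node 1: (V_1 - 9)/10 + (V_1 - 0)/60 = 0
Collecting terms: 0.1167 × V_1 = 0.9  =>  V_1 = 7.714 V
The requested potential is V_1 = 7.714 V.

Final answer: V_1 = 7.714 V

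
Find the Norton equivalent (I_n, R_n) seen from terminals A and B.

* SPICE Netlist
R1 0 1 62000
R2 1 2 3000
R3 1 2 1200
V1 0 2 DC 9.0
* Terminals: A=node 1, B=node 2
Find the Thévenin equivalent first; then I_n = V_th/R_th and R_n = R_th.
Step 1 — V_th is the open-circuit voltage V_A - V_B (nothing connected across the terminals).
Nodal analysis, taking node 2 as the 0 V reference.
Source V1 fixes V_0 = 9 V.
KCL at each unknown node (sum of currents leaving = 0; resistances in Ω):
  Node 1: (V_1 - 9)/62000 + (V_1 - 0)/3000 + (V_1 - 0)/1200 = 0
Collecting terms: 0.001183 × V_1 = 0.0001452  =>  V_1 = 0.1227 V
V_th = V_1 - V_2 = 0.1227 - 0 = 0.1227 V
Step 2 — R_th: zero the source — replace V1 by a short circuit (node 2 merges into node 0) — and find the resistance seen between A (node 1) and B (node 0).
Reduce the network between node 1 (A) and node 0 (B) by series/parallel combination:
  Rp1 = R1 ‖ R2 ‖ R3 (parallel, all between nodes 0 and 1) = 1/(1/62000 + 1/3000 + 1/1200) = 845.5 Ω
R_th = 845.5 Ω
I_n = V_th/R_th = 0.1227/845.5 = 0.0001452 A, and R_n = R_th = 845.5 Ω

Final answer: I_n = 0.0001452 A, R_n = 845.5 Ω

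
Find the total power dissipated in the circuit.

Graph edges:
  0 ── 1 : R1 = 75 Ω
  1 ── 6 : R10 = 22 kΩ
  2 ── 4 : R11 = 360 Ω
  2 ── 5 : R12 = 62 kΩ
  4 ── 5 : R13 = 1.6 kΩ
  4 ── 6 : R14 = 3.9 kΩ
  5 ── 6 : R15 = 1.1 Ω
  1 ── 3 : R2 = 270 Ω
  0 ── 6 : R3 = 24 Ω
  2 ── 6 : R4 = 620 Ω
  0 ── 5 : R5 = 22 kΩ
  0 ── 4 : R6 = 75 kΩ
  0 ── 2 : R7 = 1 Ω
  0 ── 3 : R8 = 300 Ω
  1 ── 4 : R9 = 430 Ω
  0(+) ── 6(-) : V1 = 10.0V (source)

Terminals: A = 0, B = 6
Nodal analysis, taking node 6 as the 0 V reference.
Source V1 fixes V_0 = 10 V.
KCL at each unknown node (sum of currents leaving = 0; resistances in Ω):
  Node 1: (V_1 - 10)/75 + (V_1 - V_3)/270 + (V_1 - V_4)/430 + (V_1 - 0)/22000 = 0
  Node 2: (V_2 - 0)/620 + (V_2 - 10)/1 + (V_2 - V_4)/360 + (V_2 - V_5)/62000 = 0
  Node 3: (V_3 - V_1)/270 + (V_3 - 10)/300 = 0
  Node 4: (V_4 - 10)/75000 + (V_4 - V_1)/430 + (V_4 - V_2)/360 + (V_4 - V_5)/1600 + (V_4 - 0)/3900 = 0
  Node 5: (V_5 - 10)/22000 + (V_5 - V_2)/62000 + (V_5 - V_4)/1600 + (V_5 - 0)/1.1 = 0
Collecting terms (coefficients in siemens):
  0.01941·V_1 - 0.003704·V_3 - 0.002326·V_4 = 0.1333
  1.004·V_2 - 0.002778·V_4 - 0.00001613·V_5 = 10
  0.007037·V_3 - 0.003704·V_1 = 0.03333
  0.005998·V_4 - 0.002326·V_1 - 0.002778·V_2 - 0.000625·V_5 = 0.0001333
  0.9098·V_5 - 0.00001613·V_2 - 0.000625·V_4 = 0.0004545
Solving these 5 simultaneous equations (Gaussian elimination) gives:
  V_1 = 9.765 V, V_2 = 9.979 V, V_3 = 9.876 V, V_4 = 8.431 V
  V_5 = 0.006468 V
Power in each resistor, P = (ΔV)²/R:
  P_R1 = (10 - 9.765)²/75 = 0.0007369 W
  P_R2 = (9.765 - 9.876)²/270 = 0.00004593 W
  P_R3 = (10 - 0)²/24 = 4.167 W
  P_R4 = (9.979 - 0)²/620 = 0.1606 W
  P_R5 = (10 - 0.006468)²/22000 = 0.00454 W
  P_R6 = (10 - 8.431)²/75000 = 0.00003284 W
  P_R7 = (10 - 9.979)²/1 = 0.0004227 W
  P_R8 = (10 - 9.876)²/300 = 0.00005103 W
  P_R9 = (9.765 - 8.431)²/430 = 0.004141 W
  P_R10 = (9.765 - 0)²/22000 = 0.004334 W
  P_R11 = (9.979 - 8.431)²/360 = 0.006664 W
  P_R12 = (9.979 - 0.006468)²/62000 = 0.001604 W
  P_R13 = (8.431 - 0.006468)²/1600 = 0.04435 W
  P_R14 = (8.431 - 0)²/3900 = 0.01822 W
  P_R15 = (0.006468 - 0)²/1.1 = 0.00003803 W
P_total = P_R1 + P_R2 + P_R3 + P_R4 + P_R5 + P_R6 + P_R7 + P_R8 + P_R9 + P_R10 + P_R11 + P_R12 + P_R13 + P_R14 + P_R15 = 4.412 W

Final answer: 4.412 W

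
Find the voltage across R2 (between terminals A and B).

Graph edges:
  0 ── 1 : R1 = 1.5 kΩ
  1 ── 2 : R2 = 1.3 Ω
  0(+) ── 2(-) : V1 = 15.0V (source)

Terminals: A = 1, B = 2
R1 and R2 are in series across V1 (node 0 → node 1 → node 2), and the output A–B is taken across R2, so this is a voltage divider.
Series current: I = V1/(R1 + R2) = 15/(1500 + 1.3) = 15/1501 = 0.009991 A
V_R2 = I × R2 = V1 × R2/(R1 + R2) = 15 × 1.3/1501 = 0.01299 V

Final answer: 0.01299 V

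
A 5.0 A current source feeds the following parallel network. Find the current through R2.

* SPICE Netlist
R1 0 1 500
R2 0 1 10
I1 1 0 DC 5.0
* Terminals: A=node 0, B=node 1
All resistors sit directly between nodes 0 and 1, so they are in parallel and share one voltage V; the full source current 5 A splits among them.
1/R_par = 1/500 + 1/10 = 0.102 S  =>  R_par = 9.804 Ω
V = I × R_par = 5 × 9.804 = 49.02 V
I_R2 = V/R2 = 49.02/10 = 4.902 A

Final answer: 4.902 A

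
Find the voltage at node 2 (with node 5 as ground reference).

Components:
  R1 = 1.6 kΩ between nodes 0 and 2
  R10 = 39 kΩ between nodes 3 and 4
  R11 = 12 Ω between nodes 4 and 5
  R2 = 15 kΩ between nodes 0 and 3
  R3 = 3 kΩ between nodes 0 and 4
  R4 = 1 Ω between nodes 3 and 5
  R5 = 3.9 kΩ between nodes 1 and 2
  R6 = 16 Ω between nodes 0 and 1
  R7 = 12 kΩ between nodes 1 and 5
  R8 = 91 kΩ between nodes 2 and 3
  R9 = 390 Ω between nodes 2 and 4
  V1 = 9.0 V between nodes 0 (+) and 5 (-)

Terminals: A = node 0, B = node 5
Nodal analysis, taking node 5 as the 0 V reference.
Source V1 fixes V_0 = 9 V.
KCL at each unknown node (sum of currents leaving = 0; resistances in Ω):
  Node 1: (V_1 - V_2)/3900 + (V_1 - 9)/16 + (V_1 - 0)/12000 = 0
  Node 2: (V_2 - 9)/1600 + (V_2 - V_1)/3900 + (V_2 - V_3)/91000 + (V_2 - V_4)/390 = 0
  Node 3: (V_3 - 9)/15000 + (V_3 - 0)/1 + (V_3 - V_2)/91000 + (V_3 - V_4)/39000 = 0
  Node 4: (V_4 - 9)/3000 + (V_4 - V_2)/390 + (V_4 - V_3)/39000 + (V_4 - 0)/12 = 0
Collecting terms (coefficients in siemens):
  0.06284·V_1 - 0.0002564·V_2 = 0.5625
  0.003457·V_2 - 0.0002564·V_1 - 0.00001099·V_3 - 0.002564·V_4 = 0.005625
  1·V_3 - 0.00001099·V_2 - 0.00002564·V_4 = 0.0006
  0.08626·V_4 - 0.002564·V_2 - 0.00002564·V_3 = 0.003
Solving these 4 simultaneous equations (Gaussian elimination) gives:
  V_1 = 8.961 V, V_2 = 2.37 V, V_3 = 0.0006287 V, V_4 = 0.1052 V
The requested potential is V_2 = 2.37 V.

Final answer: V_2 = 2.37 V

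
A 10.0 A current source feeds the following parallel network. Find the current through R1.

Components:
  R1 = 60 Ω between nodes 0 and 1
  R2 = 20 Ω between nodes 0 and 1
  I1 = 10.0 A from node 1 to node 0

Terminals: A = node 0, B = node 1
All resistors sit directly between nodes 0 and 1, so they are in parallel and share one voltage V; the full source current 10 A splits among them.
1/R_par = 1/60 + 1/20 = 0.06667 S  =>  R_par = 15 Ω
V = I × R_par = 10 × 15 = 150 V
I_R1 = V/R1 = 150/60 = 2.5 A

Final answer: 2.5 A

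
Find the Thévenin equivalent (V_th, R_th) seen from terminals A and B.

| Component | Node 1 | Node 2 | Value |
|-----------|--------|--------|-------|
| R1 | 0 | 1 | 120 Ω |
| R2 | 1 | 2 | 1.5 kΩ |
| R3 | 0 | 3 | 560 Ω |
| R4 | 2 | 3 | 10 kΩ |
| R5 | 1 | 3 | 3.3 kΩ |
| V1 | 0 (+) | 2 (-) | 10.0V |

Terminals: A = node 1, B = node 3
Step 1 — V_th is the open-circuit voltage V_A - V_B (nothing connected across the terminals).
Nodal analysis, taking node 2 as the 0 V reference.
Source V1 fixes V_0 = 10 V.
KCL at each unknown node (sum of currents leaving = 0; resistances in Ω):
  Node 1: (V_1 - 10)/120 + (V_1 - 0)/1500 + (V_1 - V_3)/3300 = 0
  Node 3: (V_3 - 10)/560 + (V_3 - 0)/10000 + (V_3 - V_1)/3300 = 0
Collecting terms (coefficients in siemens):
  0.009303·V_1 - 0.000303·V_3 = 0.08333
  0.002189·V_3 - 0.000303·V_1 = 0.01786
Determinant D = (0.009303)(0.002189) - (-0.000303)(-0.000303) = 0.00002027
V_1 = [(0.08333)(0.002189) - (-0.000303)(0.01786)]/D = 9.265 V
V_3 = [(0.009303)(0.01786) - (0.08333)(-0.000303)]/D = 9.441 V
V_th = V_1 - V_3 = 9.265 - 9.441 = -0.1762 V
Step 2 — R_th: zero the source — replace V1 by a short circuit (node 2 merges into node 0) — and find the resistance seen between A (node 1) and B (node 3).
Reduce the network between node 1 (A) and node 3 (B) by series/parallel combination:
  Rp1 = R1 ‖ R2 (parallel, both between nodes 0 and 1) = 1/(1/120 + 1/1500) = 111.1 Ω
  Rp2 = R3 ‖ R4 (parallel, both between nodes 0 and 3) = 1/(1/560 + 1/10000) = 530.3 Ω
  Rs1 = Rp1 + Rp2 (series, joined only at node 0) = 111.1 + 530.3 = 641.4 Ω
  Rp3 = R5 ‖ Rs1 (parallel, both between nodes 1 and 3) = 1/(1/3300 + 1/641.4) = 537 Ω
R_th = 537 Ω

Final answer: V_th = -0.1762 V, R_th = 537 Ω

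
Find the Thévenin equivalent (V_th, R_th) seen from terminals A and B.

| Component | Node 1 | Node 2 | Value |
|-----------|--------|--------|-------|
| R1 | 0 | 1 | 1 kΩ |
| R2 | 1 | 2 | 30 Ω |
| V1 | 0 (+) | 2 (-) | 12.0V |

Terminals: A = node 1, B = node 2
Step 1 — V_th is the open-circuit voltage V_A - V_B (nothing connected across the terminals).
Nodal analysis, taking node 2 as the 0 V reference.
Source V1 fixes V_0 = 12 V.
KCL at each unknown node (sum of currents leaving = 0; resistances in Ω):
  Node 1: (V_1 - 12)/1000 + (V_1 - 0)/30 = 0
Collecting terms: 0.03433 × V_1 = 0.012  =>  V_1 = 0.3495 V
V_th = V_1 - V_2 = 0.3495 - 0 = 0.3495 V
Step 2 — R_th: zero the source — replace V1 by a short circuit (node 2 merges into node 0) — and find the resistance seen between A (node 1) and B (node 0).
Reduce the network between node 1 (A) and node 0 (B) by series/parallel combination:
  Rp1 = R1 ‖ R2 (parallel, both between nodes 0 and 1) = 1/(1/1000 + 1/30) = 29.13 Ω
R_th = 29.13 Ω

Final answer: V_th = 0.3495 V, R_th = 29.13 Ω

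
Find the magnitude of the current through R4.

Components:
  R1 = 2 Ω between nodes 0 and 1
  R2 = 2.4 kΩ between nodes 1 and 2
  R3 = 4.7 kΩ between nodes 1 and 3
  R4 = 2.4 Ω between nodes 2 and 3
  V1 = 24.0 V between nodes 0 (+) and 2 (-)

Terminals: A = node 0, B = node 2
Nodal analysis, taking node 2 as the 0 V reference.
Source V1 fixes V_0 = 24 V.
KCL at each unknown node (sum of currents leaving = 0; resistances in Ω):
  Node 1: (V_1 - 24)/2 + (V_1 - 0)/2400 + (V_1 - V_3)/4700 = 0
  Node 3: (V_3 - V_1)/4700 + (V_3 - 0)/2.4 = 0
Collecting terms (coefficients in siemens):
  0.5006·V_1 - 0.0002128·V_3 = 12
  0.4169·V_3 - 0.0002128·V_1 = 0
Determinant D = (0.5006)(0.4169) - (-0.0002128)(-0.0002128) = 0.2087
V_1 = [(12)(0.4169) - (-0.0002128)(0)]/D = 23.97 V
V_3 = [(0.5006)(0) - (12)(-0.0002128)]/D = 0.01223 V
I_R4 = (V_2 - V_3)/R4 = (0 - 0.01223)/2.4 = -0.005097 A
|I_R4| = 0.005097 A

Final answer: |I_R4| = 0.005097 A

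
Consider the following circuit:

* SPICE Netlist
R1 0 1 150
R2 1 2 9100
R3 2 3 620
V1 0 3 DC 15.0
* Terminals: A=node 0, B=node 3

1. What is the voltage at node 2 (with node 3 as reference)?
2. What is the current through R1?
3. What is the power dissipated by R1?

Nodal analysis, taking node 3 as the 0 V reference.
Source V1 fixes V_0 = 15 V.
KCL at each unknown node (sum of currents leaving = 0; resistances in Ω):
  Node 1: (V_1 - 15)/150 + (V_1 - V_2)/9100 = 0
  Node 2: (V_2 - V_1)/9100 + (V_2 - 0)/620 = 0
Collecting terms (coefficients in siemens):
  0.006777·V_1 - 0.0001099·V_2 = 0.1
  0.001723·V_2 - 0.0001099·V_1 = 0
Determinant D = (0.006777)(0.001723) - (-0.0001099)(-0.0001099) = 0.00001166
V_1 = [(0.1)(0.001723) - (-0.0001099)(0)]/D = 14.77 V
V_2 = [(0.006777)(0) - (0.1)(-0.0001099)]/D = 0.9422 V
Part 1:
  Read off the nodal solution: V_2 = 0.9422 V
Part 2:
  I_R1 = (V_0 - V_1)/R1 = (15 - 14.77)/150 = 0.00152 A
  Magnitude: I_R1 = 0.00152 A
Part 3:
  I_R1 = (V_0 - V_1)/R1 = (15 - 14.77)/150 = 0.00152 A
  P_R1 = I_R1² × R1 = (0.00152)² × 150 = 0.0003464 W

Final answers:
1. V_2 = 0.9422 V
2. I_R1 = 0.00152 A
3. P_R1 = 0.0003464 W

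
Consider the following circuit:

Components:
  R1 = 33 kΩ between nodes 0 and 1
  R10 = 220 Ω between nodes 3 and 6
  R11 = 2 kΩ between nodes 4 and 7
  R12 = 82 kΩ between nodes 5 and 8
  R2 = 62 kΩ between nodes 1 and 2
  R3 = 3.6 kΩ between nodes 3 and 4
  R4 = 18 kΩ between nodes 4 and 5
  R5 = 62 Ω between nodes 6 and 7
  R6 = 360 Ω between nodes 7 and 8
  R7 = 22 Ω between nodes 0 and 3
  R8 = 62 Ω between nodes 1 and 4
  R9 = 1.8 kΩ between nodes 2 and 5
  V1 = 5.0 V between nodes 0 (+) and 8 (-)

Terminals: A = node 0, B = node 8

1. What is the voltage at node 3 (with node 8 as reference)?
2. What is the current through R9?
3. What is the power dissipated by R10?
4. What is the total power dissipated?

Nodal analysis, taking node 8 as the 0 V reference.
Source V1 fixes V_0 = 5 V.
KCL at each unknown node (sum of currents leaving = 0; resistances in Ω):
  Node 1: (V_1 - 5)/33000 + (V_1 - V_2)/62000 + (V_1 - V_4)/62 = 0
  Node 2: (V_2 - V_1)/62000 + (V_2 - V_5)/1800 = 0
  Node 3: (V_3 - V_4)/3600 + (V_3 - 5)/22 + (V_3 - V_6)/220 = 0
  Node 4: (V_4 - V_3)/3600 + (V_4 - V_5)/18000 + (V_4 - V_1)/62 + (V_4 - V_7)/2000 = 0
  Node 5: (V_5 - V_4)/18000 + (V_5 - V_2)/1800 + (V_5 - 0)/82000 = 0
  Node 6: (V_6 - V_7)/62 + (V_6 - V_3)/220 = 0
  Node 7: (V_7 - V_6)/62 + (V_7 - 0)/360 + (V_7 - V_4)/2000 = 0
Collecting terms (coefficients in siemens):
  0.01618·V_1 - 0.00001613·V_2 - 0.01613·V_4 = 0.0001515
  0.0005717·V_2 - 0.00001613·V_1 - 0.0005556·V_5 = 0
  0.05028·V_3 - 0.0002778·V_4 - 0.004545·V_6 = 0.2273
  0.01696·V_4 - 0.01613·V_1 - 0.0002778·V_3 - 0.00005556·V_5 - 0.0005·V_7 = 0
  0.0006233·V_5 - 0.0005556·V_2 - 0.00005556·V_4 = 0
  0.02067·V_6 - 0.004545·V_3 - 0.01613·V_7 = 0
  0.01941·V_7 - 0.0005·V_4 - 0.01613·V_6 = 0
Solving these 7 simultaneous equations (Gaussian elimination) gives:
  V_1 = 3.518 V, V_2 = 3.017 V, V_3 = 4.831 V, V_4 = 3.516 V
  V_5 = 3.002 V, V_6 = 3.222 V, V_7 = 2.768 V
Part 1:
  Read off the nodal solution: V_3 = 4.831 V
Part 2:
  I_R9 = (V_2 - V_5)/R9 = (3.017 - 3.002)/1800 = 0.000008084 A
  Magnitude: I_R9 = 0.000008084 A
Part 3:
  I_R10 = (V_3 - V_6)/R10 = (4.831 - 3.222)/220 = 0.007315 A
  P_R10 = I_R10² × R10 = (0.007315)² × 220 = 0.01177 W
Part 4:
  Power in each resistor, P = (ΔV)²/R:
    P_R1 = (5 - 3.518)²/33000 = 0.00006657 W
    P_R2 = (3.518 - 3.017)²/62000 = 0.000004052 W
    P_R3 = (4.831 - 3.516)²/3600 = 0.0004807 W
    P_R4 = (3.516 - 3.002)²/18000 = 0.00001465 W
    P_R5 = (3.222 - 2.768)²/62 = 0.003318 W
    P_R6 = (2.768 - 0)²/360 = 0.02128 W
    P_R7 = (5 - 4.831)²/22 = 0.001298 W
    P_R8 = (3.518 - 3.516)²/62 = 0.0000000841 W
    P_R9 = (3.017 - 3.002)²/1800 = 0.0000001176 W
    P_R10 = (4.831 - 3.222)²/220 = 0.01177 W
    P_R11 = (3.516 - 2.768)²/2000 = 0.0002793 W
    P_R12 = (3.002 - 0)²/82000 = 0.0001099 W
  P_total = P_R1 + P_R2 + P_R3 + P_R4 + P_R5 + P_R6 + P_R7 + P_R8 + P_R9 + P_R10 + P_R11 + P_R12 = 0.03863 W

Final answers:
1. V_3 = 4.831 V
2. I_R9 = 8.084e-06 A
3. P_R10 = 0.01177 W
4. P_total = 0.03863 W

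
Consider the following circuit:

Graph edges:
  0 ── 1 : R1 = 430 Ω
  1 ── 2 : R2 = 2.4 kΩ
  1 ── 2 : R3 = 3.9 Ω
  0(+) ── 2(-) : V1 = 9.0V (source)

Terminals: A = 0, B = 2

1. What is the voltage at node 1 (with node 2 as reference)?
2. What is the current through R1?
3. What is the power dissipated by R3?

Nodal analysis, taking node 2 as the 0 V reference.
Source V1 fixes V_0 = 9 V.
KCL at each unknown node (sum of currents leaving = 0; resistances in Ω):
  Node 1: (V_1 - 9)/430 + (V_1 - 0)/2400 + (V_1 - 0)/3.9 = 0
Collecting terms: 0.2592 × V_1 = 0.02093  =>  V_1 = 0.08076 V
Part 1:
  Read off the nodal solution: V_1 = 0.08076 V
Part 2:
  I_R1 = (V_0 - V_1)/R1 = (9 - 0.08076)/430 = 0.02074 A
  Magnitude: I_R1 = 0.02074 A
Part 3:
  I_R3 = (V_1 - V_2)/R3 = (0.08076 - 0)/3.9 = 0.02071 A
  P_R3 = I_R3² × R3 = (0.02071)² × 3.9 = 0.001673 W

Final answers:
1. V_1 = 0.08076 V
2. I_R1 = 0.02074 A
3. P_R3 = 0.001673 W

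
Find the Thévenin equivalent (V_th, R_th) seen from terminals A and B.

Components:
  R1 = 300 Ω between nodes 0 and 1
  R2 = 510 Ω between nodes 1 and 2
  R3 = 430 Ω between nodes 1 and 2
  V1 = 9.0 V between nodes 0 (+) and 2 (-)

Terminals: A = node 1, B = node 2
Step 1 — V_th is the open-circuit voltage V_A - V_B (nothing connected across the terminals).
Nodal analysis, taking node 2 as the 0 V reference.
Source V1 fixes V_0 = 9 V.
KCL at each unknown node (sum of currents leaving = 0; resistances in Ω):
  Node 1: (V_1 - 9)/300 + (V_1 - 0)/510 + (V_1 - 0)/430 = 0
Collecting terms: 0.00762 × V_1 = 0.03  =>  V_1 = 3.937 V
V_th = V_1 - V_2 = 3.937 - 0 = 3.937 V
Step 2 — R_th: zero the source — replace V1 by a short circuit (node 2 merges into node 0) — and find the resistance seen between A (node 1) and B (node 0).
Reduce the network between node 1 (A) and node 0 (B) by series/parallel combination:
  Rp1 = R1 ‖ R2 ‖ R3 (parallel, all between nodes 0 and 1) = 1/(1/300 + 1/510 + 1/430) = 131.2 Ω
R_th = 131.2 Ω

Final answer: V_th = 3.937 V, R_th = 131.2 Ω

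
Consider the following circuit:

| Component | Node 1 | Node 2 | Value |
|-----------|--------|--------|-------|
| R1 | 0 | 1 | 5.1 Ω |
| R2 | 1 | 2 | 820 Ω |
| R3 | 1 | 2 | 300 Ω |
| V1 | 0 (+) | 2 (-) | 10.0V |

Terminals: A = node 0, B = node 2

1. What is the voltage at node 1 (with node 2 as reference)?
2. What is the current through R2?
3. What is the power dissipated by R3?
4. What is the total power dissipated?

Nodal analysis, taking node 2 as the 0 V reference.
Source V1 fixes V_0 = 10 V.
KCL at each unknown node (sum of currents leaving = 0; resistances in Ω):
  Node 1: (V_1 - 10)/5.1 + (V_1 - 0)/820 + (V_1 - 0)/300 = 0
Collecting terms: 0.2006 × V_1 = 1.961  =>  V_1 = 9.773 V
Part 1:
  Read off the nodal solution: V_1 = 9.773 V
Part 2:
  I_R2 = (V_1 - V_2)/R2 = (9.773 - 0)/820 = 0.01192 A
  Magnitude: I_R2 = 0.01192 A
Part 3:
  I_R3 = (V_1 - V_2)/R3 = (9.773 - 0)/300 = 0.03258 A
  P_R3 = I_R3² × R3 = (0.03258)² × 300 = 0.3184 W
Part 4:
  Power in each resistor, P = (ΔV)²/R:
    P_R1 = (10 - 9.773)²/5.1 = 0.0101 W
    P_R2 = (9.773 - 0)²/820 = 0.1165 W
    P_R3 = (9.773 - 0)²/300 = 0.3184 W
  P_total = P_R1 + P_R2 + P_R3 = 0.445 W

Final answers:
1. V_1 = 9.773 V
2. I_R2 = 0.01192 A
3. P_R3 = 0.3184 W
4. P_total = 0.445 W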